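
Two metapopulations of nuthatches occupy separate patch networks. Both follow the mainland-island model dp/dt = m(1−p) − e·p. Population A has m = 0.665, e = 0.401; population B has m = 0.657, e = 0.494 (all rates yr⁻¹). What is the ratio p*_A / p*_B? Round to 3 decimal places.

1.093

A: p*_A = m/(m+e) = 0.665/1.0660 = 0.6238.
B: p*_B = 0.657/1.1510 = 0.5708.
p*_A / p*_B = 0.6238/0.5708 = 1.0929.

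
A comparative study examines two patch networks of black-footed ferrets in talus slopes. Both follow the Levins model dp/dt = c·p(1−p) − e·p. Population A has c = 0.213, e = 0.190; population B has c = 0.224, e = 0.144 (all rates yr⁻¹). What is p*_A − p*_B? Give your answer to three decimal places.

-0.249

A: p*_A = 1 − 0.190/0.213 = 0.1080.
B: p*_B = 1 − 0.144/0.224 = 0.3571.
p*_A − p*_B = 0.1080 − 0.3571 = -0.2492.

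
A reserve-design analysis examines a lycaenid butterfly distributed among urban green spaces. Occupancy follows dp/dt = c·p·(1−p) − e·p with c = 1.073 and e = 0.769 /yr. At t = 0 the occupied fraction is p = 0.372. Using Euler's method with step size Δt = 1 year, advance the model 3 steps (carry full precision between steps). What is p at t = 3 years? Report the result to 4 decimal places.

Update rule: p ← p + [c·p·(1−p) − e·p]·Δt with Δt = 1.
  1  |  dp/dt·Δt = -0.035398  |  p_1 = 0.336602
  2  |  dp/dt·Δt = -0.019245  |  p_2 = 0.317357
  3  |  dp/dt·Δt = -0.011591  |  p_3 = 0.305766

0.3058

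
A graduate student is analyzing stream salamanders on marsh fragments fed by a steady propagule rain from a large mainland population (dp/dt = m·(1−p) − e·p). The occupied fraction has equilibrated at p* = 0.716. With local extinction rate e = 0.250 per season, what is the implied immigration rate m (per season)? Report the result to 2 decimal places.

At equilibrium m(1−p*) = e·p*, so m = e·p*/(1−p*).
m = 0.250 × 0.716 / 0.2840 = 0.1790/0.2840 = 0.6303.

0.63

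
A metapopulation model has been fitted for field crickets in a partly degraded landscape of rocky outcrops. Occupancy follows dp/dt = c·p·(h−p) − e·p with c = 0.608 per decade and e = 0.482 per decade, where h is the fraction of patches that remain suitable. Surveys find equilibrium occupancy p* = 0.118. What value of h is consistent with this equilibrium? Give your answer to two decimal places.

At equilibrium c(h−p*) = e, so h = p* + e/c.
h = 0.118 + 0.482/0.608 = 0.118 + 0.7928 = 0.9108.

0.91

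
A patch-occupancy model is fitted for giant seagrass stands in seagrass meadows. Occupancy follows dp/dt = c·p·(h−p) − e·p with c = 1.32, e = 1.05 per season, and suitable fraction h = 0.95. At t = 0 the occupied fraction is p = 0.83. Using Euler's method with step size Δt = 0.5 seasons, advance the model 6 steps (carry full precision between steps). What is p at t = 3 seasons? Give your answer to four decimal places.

0.2407

Update rule: p ← p + [c·p·(h−p) − e·p]·Δt with Δt = 0.5.
step 1: Δp = -0.37001, p = 0.45999
step 2: Δp = -0.09273, p = 0.36726
step 3: Δp = -0.05156, p = 0.31570
step 4: Δp = -0.03358, p = 0.28212
step 5: Δp = -0.02375, p = 0.25837
step 6: Δp = -0.01770, p = 0.24066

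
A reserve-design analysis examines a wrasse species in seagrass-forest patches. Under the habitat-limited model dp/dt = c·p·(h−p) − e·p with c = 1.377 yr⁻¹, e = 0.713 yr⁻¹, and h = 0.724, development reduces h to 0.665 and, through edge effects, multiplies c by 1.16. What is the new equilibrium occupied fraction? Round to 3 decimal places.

0.219

Before: p* = h − e/c = 0.724 − 0.713/1.377 = 0.724 − 0.5178 = 0.2062.
After: c = 1.59732, e = 0.713, h = 0.665; p* = 0.665 − 0.713/1.59732 = 0.2186.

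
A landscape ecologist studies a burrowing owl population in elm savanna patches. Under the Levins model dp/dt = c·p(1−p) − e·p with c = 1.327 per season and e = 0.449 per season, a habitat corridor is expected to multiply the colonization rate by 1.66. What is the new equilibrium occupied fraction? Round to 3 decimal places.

Before: p* = 1 − 0.449/1.327 = 0.6616.
After the change, c = 2.20282, e = 0.449, so p* = 1 − 0.449/2.20282 = 0.7962.

0.796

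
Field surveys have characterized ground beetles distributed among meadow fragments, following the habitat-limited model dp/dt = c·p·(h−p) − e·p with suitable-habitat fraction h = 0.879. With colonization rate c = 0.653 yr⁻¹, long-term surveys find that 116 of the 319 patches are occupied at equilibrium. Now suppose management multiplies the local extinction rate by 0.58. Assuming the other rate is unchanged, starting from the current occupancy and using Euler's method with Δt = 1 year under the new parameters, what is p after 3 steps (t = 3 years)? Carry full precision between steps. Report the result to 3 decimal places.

Observed p* = 116/319 = 0.36364.
Balance c(h−p*) = e gives e = 0.653×(0.879 − 0.36364) = 0.33653.
Starting from p₀ = 0.36364; update p ← p + (dp/dt)·Δt with the new parameters.
  1  |  dp/dt·Δt = +0.051398  |  p_1 = 0.415034
  2  |  dp/dt·Δt = +0.044733  |  p_2 = 0.459767
  3  |  dp/dt·Δt = +0.036124  |  p_3 = 0.495891

0.496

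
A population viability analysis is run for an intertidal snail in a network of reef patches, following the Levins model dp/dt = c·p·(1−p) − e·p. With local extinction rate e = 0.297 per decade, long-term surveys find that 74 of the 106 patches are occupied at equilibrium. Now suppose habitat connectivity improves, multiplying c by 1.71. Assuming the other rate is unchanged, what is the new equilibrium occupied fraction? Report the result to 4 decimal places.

0.8235

Observed p* = 74/106 = 0.69811.
Balance c(1−p*) = e gives c = e/(1 − 0.69811) = 0.297/0.30189 = 0.98380.
New p* = 1 − e/c = 1 − 0.29700/1.68230 = 0.82346.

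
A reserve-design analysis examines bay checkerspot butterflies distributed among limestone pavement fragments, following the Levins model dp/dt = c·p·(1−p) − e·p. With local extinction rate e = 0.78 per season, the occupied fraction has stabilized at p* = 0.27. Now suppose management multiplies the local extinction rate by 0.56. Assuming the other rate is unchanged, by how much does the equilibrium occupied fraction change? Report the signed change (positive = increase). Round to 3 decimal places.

0.321

Balance c(1−p*) = e gives c = e/(1 − 0.27000) = 0.78/0.73000 = 1.06849.
New p* = 1 − e/c = 1 − 0.43680/1.06849 = 0.59120.
Δp* = 0.59120 − 0.27000 = +0.32120.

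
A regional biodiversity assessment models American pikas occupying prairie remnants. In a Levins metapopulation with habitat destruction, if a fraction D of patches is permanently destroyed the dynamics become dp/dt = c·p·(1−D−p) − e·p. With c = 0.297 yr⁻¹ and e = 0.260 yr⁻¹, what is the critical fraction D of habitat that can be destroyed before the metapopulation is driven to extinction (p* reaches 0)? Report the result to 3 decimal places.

0.125

The nontrivial equilibrium is p* = (1−D) − e/c; extinction occurs when this hits zero.
So D_crit = 1 − e/c = 1 − 0.260/0.297 = 1 − 0.8754 = 0.1246.
Note this equals the original equilibrium occupancy — the Levins extinction-debt result.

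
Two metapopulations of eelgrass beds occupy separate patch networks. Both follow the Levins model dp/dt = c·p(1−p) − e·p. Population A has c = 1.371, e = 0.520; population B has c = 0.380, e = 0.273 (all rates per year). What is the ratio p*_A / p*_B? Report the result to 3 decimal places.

2.204

A: p*_A = 1 − 0.520/1.371 = 0.6207.
B: p*_B = 1 − 0.273/0.380 = 0.2816.
p*_A / p*_B = 0.6207/0.2816 = 2.2044.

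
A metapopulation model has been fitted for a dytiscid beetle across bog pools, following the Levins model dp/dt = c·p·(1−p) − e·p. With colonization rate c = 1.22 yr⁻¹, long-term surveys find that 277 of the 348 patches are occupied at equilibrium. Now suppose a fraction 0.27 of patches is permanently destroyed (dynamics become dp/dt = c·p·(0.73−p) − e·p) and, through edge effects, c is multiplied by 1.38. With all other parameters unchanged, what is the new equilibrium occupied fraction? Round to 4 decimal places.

Observed p* = 277/348 = 0.79598.
Balance c(1−p*) = e gives e = 1.22×(1 − 0.79598) = 0.24890.
New p* = 0.73 − e/c = 0.73 − 0.24890/1.68360 = 0.58216.

0.5822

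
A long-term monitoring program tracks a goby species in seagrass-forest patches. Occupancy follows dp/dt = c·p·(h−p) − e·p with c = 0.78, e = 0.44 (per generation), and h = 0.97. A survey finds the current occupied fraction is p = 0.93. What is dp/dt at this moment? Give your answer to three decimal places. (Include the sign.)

Colonization term: c·p·(h−p) = 0.78×0.93×0.0400 = 0.02902.
Extinction term: e·p = 0.40920.
dp/dt = 0.02902 − 0.40920 = -0.38018.

-0.380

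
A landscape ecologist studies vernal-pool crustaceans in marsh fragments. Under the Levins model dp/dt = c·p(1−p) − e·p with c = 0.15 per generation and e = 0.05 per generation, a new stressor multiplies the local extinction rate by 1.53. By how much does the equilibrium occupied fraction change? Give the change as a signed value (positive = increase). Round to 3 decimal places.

Before: p* = 1 − 0.05/0.15 = 0.6667.
After the change, c = 0.15, e = 0.0765, so p* = 1 − 0.0765/0.15 = 0.4900.
Δp* = 0.4900 − 0.6667 = -0.1767.

-0.177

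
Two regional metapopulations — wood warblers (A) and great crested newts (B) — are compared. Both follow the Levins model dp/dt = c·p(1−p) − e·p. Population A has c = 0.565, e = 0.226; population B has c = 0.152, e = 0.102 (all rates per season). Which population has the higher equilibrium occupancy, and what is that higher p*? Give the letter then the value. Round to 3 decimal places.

A, 0.600

A: p*_A = 1 − 0.226/0.565 = 0.6000.
B: p*_B = 1 − 0.102/0.152 = 0.3289.
A is higher at 0.6000.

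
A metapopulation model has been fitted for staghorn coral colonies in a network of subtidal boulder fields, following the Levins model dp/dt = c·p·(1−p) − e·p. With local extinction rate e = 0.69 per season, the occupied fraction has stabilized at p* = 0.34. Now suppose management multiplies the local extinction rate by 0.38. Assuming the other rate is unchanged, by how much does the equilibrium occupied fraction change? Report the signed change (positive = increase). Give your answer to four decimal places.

0.4092

Balance c(1−p*) = e gives c = e/(1 − 0.34000) = 0.69/0.66000 = 1.04545.
New p* = 1 − e/c = 1 − 0.26220/1.04545 = 0.74920.
Δp* = 0.74920 − 0.34000 = +0.40920.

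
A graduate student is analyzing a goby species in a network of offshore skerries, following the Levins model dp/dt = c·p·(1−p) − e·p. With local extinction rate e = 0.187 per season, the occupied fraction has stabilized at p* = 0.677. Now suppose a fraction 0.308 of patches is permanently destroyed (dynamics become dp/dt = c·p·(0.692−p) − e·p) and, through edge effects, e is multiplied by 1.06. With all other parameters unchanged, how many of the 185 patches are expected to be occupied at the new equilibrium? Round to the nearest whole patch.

65

Balance c(1−p*) = e gives c = e/(1 − 0.67700) = 0.187/0.32300 = 0.57895.
New p* = 0.692 − e/c = 0.692 − 0.19822/0.57895 = 0.34962.
Expected occupied = 185 × 0.34962 = 64.68 ≈ 65.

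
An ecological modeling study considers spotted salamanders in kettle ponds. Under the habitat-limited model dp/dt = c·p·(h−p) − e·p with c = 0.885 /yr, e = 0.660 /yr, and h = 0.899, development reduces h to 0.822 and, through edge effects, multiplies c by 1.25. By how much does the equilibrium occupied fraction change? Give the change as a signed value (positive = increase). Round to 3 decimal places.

0.072

Before: p* = h − e/c = 0.899 − 0.660/0.885 = 0.899 − 0.7458 = 0.1532.
After: c = 1.10625, e = 0.66, h = 0.822; p* = 0.822 − 0.66/1.10625 = 0.2254.
Δp* = 0.2254 − 0.1532 = +0.0722.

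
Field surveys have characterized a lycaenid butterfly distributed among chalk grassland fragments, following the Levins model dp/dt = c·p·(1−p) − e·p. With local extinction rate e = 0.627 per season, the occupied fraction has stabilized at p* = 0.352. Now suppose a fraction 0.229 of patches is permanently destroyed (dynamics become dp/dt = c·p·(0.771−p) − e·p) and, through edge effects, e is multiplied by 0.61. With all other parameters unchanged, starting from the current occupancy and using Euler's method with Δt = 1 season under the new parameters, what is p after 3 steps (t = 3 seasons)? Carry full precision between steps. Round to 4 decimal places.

Balance c(1−p*) = e gives c = e/(1 − 0.35200) = 0.627/0.64800 = 0.96759.
Starting from p₀ = 0.35200; update p ← p + (dp/dt)·Δt with the new parameters.
step 1: Δp = +0.00808, p = 0.36008
step 2: Δp = +0.00545, p = 0.36553
step 3: Δp = +0.00360, p = 0.36913

0.3691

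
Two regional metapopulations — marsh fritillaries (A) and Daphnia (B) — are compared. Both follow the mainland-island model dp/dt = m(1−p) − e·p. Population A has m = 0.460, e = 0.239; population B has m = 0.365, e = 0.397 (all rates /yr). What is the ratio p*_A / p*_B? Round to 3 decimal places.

A: p*_A = m/(m+e) = 0.460/0.6990 = 0.6581.
B: p*_B = 0.365/0.7620 = 0.4790.
p*_A / p*_B = 0.6581/0.4790 = 1.3739.

1.374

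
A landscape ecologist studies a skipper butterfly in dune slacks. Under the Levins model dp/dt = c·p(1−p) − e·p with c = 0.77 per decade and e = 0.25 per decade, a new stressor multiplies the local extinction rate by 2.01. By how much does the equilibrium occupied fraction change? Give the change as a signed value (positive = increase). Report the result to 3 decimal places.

Before: p* = 1 − 0.25/0.77 = 0.6753.
After the change, c = 0.77, e = 0.5025, so p* = 1 − 0.5025/0.77 = 0.3474.
Δp* = 0.3474 − 0.6753 = -0.3279.

-0.328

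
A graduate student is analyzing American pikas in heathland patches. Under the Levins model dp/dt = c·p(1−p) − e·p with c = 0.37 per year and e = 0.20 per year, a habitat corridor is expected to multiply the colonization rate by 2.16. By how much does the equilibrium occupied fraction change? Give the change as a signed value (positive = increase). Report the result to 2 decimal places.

0.29

Before: p* = 1 − 0.20/0.37 = 0.4595.
After the change, c = 0.7992, e = 0.2, so p* = 1 − 0.2/0.7992 = 0.7497.
Δp* = 0.7497 − 0.4595 = +0.2903.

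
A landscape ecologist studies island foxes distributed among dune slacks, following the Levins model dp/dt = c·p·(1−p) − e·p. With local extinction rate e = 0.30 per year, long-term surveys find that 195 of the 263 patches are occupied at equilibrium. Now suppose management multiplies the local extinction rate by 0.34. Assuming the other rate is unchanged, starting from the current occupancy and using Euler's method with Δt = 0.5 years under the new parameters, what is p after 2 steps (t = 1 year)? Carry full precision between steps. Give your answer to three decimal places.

0.861

Observed p* = 195/263 = 0.74144.
Balance c(1−p*) = e gives c = e/(1 − 0.74144) = 0.30/0.25856 = 1.16029.
Starting from p₀ = 0.74144; update p ← p + (dp/dt)·Δt with the new parameters.
t = 0.5: p = 0.74144 + (+0.07340) = 0.81485
t = 1: p = 0.81485 + (+0.04597) = 0.86082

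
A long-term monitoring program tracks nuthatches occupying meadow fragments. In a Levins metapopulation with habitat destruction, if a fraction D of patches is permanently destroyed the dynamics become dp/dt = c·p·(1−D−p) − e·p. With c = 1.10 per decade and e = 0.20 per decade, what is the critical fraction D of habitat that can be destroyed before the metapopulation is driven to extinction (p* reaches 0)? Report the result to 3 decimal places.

0.818

The nontrivial equilibrium is p* = (1−D) − e/c; extinction occurs when this hits zero.
So D_crit = 1 − e/c = 1 − 0.20/1.10 = 1 − 0.1818 = 0.8182.
Note this equals the original equilibrium occupancy — the Levins extinction-debt result.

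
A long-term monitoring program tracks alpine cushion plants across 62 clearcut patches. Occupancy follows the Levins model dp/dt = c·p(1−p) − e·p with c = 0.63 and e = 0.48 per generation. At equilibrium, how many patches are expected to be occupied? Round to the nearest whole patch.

p* = 1 − e/c = 1 − 0.48/0.63 = 0.2381.
Expected occupied patches = N × p* = 62 × 0.2381 = 14.76 ≈ 15.

15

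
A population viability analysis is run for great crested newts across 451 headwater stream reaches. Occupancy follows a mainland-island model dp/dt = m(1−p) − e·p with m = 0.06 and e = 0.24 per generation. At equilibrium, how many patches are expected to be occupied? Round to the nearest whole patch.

p* = m/(m+e) = 0.06/0.3000 = 0.2000.
Expected occupied patches = N × p* = 451 × 0.2000 = 90.20 ≈ 90.

90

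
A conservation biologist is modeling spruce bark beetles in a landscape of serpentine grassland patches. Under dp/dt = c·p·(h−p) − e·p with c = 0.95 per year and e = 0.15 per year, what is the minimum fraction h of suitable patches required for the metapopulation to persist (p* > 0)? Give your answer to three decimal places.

0.158

p* = h − e/c is positive only when h > e/c.
h_min = e/c = 0.15/0.95 = 0.1579.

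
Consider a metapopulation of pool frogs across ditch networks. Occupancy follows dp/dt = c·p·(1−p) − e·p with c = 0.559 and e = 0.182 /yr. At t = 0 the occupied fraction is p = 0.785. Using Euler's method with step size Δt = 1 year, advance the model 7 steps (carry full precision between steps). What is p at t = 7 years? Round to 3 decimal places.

Update rule: p ← p + [c·p·(1−p) − e·p]·Δt with Δt = 1.
p: 0.78500 → 0.73648  (Δp = -0.04852)
p: 0.73648 → 0.71093  (Δp = -0.02555)
p: 0.71093 → 0.69642  (Δp = -0.01451)
p: 0.69642 → 0.68785  (Δp = -0.00856)
p: 0.68785 → 0.68269  (Δp = -0.00517)
p: 0.68269 → 0.67953  (Δp = -0.00316)
p: 0.67953 → 0.67759  (Δp = -0.00194)

0.678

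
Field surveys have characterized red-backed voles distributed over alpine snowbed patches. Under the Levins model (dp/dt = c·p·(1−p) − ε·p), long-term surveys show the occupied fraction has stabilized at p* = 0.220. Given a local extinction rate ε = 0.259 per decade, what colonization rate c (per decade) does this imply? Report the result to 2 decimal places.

At equilibrium c(1−p*) = ε, so c = ε/(1−p*).
c = 0.259/(1 − 0.220) = 0.259/0.7800 = 0.3321.

0.33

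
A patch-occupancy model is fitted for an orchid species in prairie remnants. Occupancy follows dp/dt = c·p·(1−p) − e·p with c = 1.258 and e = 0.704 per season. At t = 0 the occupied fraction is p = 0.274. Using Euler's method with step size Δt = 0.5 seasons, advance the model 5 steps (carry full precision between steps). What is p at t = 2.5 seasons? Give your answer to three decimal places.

0.388

Update rule: p ← p + [c·p·(1−p) − e·p]·Δt with Δt = 0.5.
p: 0.27400 → 0.30268  (Δp = +0.02868)
p: 0.30268 → 0.32889  (Δp = +0.02622)
p: 0.32889 → 0.35196  (Δp = +0.02306)
p: 0.35196 → 0.37153  (Δp = +0.01958)
p: 0.37153 → 0.38762  (Δp = +0.01609)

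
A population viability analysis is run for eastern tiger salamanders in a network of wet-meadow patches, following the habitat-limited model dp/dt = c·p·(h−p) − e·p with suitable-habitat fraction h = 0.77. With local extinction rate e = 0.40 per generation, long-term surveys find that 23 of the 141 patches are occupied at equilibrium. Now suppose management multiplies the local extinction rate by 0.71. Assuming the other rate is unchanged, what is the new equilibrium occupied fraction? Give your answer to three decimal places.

0.339

Observed p* = 23/141 = 0.16312.
Balance c(h−p*) = e gives c = e/(0.77 − 0.16312) = 0.40/0.60688 = 0.65911.
New p* = 0.77 − e/c = 0.77 − 0.28400/0.65911 = 0.33912.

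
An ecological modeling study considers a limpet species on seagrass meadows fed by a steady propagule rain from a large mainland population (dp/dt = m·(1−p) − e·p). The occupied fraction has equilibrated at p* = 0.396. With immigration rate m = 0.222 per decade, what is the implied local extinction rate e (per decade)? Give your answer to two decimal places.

0.34

At equilibrium m(1−p*) = e·p*, so e = m(1−p*)/p*.
e = 0.222 × 0.6040 / 0.396 = 0.3386.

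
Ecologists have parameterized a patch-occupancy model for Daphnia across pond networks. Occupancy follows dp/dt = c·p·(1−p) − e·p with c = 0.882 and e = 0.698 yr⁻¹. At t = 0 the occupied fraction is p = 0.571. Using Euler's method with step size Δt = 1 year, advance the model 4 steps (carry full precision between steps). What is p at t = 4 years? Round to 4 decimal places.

Update rule: p ← p + [c·p·(1−p) − e·p]·Δt with Δt = 1.
  1  |  dp/dt·Δt = -0.182504  |  p_1 = 0.388496
  2  |  dp/dt·Δt = -0.061636  |  p_2 = 0.326860
  3  |  dp/dt·Δt = -0.034088  |  p_3 = 0.292771
  4  |  dp/dt·Δt = -0.021731  |  p_4 = 0.271041

0.2710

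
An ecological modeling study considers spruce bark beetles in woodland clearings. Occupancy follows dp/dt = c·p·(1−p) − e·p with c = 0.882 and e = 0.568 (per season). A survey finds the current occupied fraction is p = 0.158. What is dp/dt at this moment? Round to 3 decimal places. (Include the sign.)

Colonization term: c·p·(1−p) = 0.882×0.158×0.8420 = 0.11734.
Extinction term: e·p = 0.08974.
dp/dt = 0.11734 − 0.08974 = 0.02759.

0.028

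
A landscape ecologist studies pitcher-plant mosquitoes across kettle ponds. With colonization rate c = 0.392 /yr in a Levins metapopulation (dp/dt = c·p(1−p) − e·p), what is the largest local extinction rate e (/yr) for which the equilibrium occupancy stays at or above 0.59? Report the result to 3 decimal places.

1 − e/c ≥ 0.59 ⇒ e ≤ c(1 − 0.59) = 0.392 × 0.4100.
e_max = 0.1607.

0.161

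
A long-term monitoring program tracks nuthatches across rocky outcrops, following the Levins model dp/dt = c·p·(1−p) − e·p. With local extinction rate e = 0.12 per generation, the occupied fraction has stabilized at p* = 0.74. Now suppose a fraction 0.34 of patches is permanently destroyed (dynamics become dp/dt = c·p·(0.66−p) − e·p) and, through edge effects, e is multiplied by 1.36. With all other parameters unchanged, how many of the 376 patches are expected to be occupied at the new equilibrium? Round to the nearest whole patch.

115

Balance c(1−p*) = e gives c = e/(1 − 0.74000) = 0.12/0.26000 = 0.46154.
New p* = 0.66 − e/c = 0.66 − 0.16320/0.46154 = 0.30640.
Expected occupied = 376 × 0.30640 = 115.21 ≈ 115.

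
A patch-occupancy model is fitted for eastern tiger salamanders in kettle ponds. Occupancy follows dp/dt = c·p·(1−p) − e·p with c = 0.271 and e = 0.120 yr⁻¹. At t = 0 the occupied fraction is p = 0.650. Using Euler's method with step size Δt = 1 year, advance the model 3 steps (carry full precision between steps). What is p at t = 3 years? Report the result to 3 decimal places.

Update rule: p ← p + [c·p·(1−p) − e·p]·Δt with Δt = 1.
t = 1: p = 0.65000 + (-0.01635) = 0.63365
t = 2: p = 0.63365 + (-0.01313) = 0.62052
t = 3: p = 0.62052 + (-0.01065) = 0.60987

0.610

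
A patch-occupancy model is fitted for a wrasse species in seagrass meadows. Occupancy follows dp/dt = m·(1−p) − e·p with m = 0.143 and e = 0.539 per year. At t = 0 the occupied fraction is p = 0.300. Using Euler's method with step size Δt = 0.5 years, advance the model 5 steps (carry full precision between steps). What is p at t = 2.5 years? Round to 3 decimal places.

0.221

Update rule: p ← p + [m·(1−p) − e·p]·Δt with Δt = 0.5.
  1  |  dp/dt·Δt = -0.030800  |  p_1 = 0.269200
  2  |  dp/dt·Δt = -0.020297  |  p_2 = 0.248903
  3  |  dp/dt·Δt = -0.013376  |  p_3 = 0.235527
  4  |  dp/dt·Δt = -0.008815  |  p_4 = 0.226712
  5  |  dp/dt·Δt = -0.005809  |  p_5 = 0.220903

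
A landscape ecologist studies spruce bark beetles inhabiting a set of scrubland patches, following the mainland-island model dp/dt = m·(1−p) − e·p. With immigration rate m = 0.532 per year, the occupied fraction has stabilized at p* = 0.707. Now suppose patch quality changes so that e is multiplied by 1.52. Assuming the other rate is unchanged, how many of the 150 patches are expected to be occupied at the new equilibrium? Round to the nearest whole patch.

Balance m(1−p*) = e·p* gives e = m(1−p*)/p* = 0.532×0.29300/0.70700 = 0.22048.
New p* = m/(m+e) = 0.53200/(0.53200+0.33513) = 0.61352.
Expected occupied = 150 × 0.61352 = 92.03 ≈ 92.

92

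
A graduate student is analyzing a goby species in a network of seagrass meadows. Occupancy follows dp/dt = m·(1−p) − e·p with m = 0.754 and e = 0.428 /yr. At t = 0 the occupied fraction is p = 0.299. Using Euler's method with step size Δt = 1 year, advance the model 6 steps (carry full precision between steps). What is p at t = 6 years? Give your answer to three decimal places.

0.638

Update rule: p ← p + [m·(1−p) − e·p]·Δt with Δt = 1.
  1  |  dp/dt·Δt = +0.400582  |  p_1 = 0.699582
  2  |  dp/dt·Δt = -0.072906  |  p_2 = 0.626676
  3  |  dp/dt·Δt = +0.013269  |  p_3 = 0.639945
  4  |  dp/dt·Δt = -0.002415  |  p_4 = 0.637530
  5  |  dp/dt·Δt = +0.000440  |  p_5 = 0.637970
  6  |  dp/dt·Δt = -0.000080  |  p_6 = 0.637890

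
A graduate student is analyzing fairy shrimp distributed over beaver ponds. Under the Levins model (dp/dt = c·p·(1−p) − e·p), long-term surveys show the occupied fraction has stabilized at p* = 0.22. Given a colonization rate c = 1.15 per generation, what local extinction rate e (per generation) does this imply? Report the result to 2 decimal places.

At equilibrium c(1−p*) = e.
e = 1.15 × (1 − 0.22) = 1.15 × 0.7800 = 0.8970.

0.90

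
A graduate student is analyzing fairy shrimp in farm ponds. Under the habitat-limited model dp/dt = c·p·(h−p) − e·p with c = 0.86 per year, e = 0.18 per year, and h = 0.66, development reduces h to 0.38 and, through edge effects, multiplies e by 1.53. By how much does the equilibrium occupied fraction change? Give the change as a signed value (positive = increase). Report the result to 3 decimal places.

Before: p* = h − e/c = 0.66 − 0.18/0.86 = 0.66 − 0.2093 = 0.4507.
After: c = 0.86, e = 0.2754, h = 0.38; p* = 0.38 − 0.2754/0.86 = 0.0598.
Δp* = 0.0598 − 0.4507 = -0.3909.

-0.391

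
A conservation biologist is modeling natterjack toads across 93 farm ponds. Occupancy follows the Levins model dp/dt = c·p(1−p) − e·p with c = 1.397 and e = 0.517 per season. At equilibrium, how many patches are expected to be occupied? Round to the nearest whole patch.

59

p* = 1 − e/c = 1 − 0.517/1.397 = 0.6299.
Expected occupied patches = N × p* = 93 × 0.6299 = 58.58 ≈ 59.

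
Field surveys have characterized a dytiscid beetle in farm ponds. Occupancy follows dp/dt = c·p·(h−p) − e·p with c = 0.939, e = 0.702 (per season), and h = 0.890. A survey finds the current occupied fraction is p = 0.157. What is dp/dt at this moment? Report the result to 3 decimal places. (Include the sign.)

Colonization term: c·p·(h−p) = 0.939×0.157×0.7330 = 0.10806.
Extinction term: e·p = 0.11021.
dp/dt = 0.10806 − 0.11021 = -0.00215.

-0.002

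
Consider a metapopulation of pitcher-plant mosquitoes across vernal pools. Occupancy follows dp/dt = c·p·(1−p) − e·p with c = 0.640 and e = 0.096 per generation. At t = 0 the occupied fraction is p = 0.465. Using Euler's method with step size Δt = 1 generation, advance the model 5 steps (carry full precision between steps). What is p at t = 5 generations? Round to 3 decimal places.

Update rule: p ← p + [c·p·(1−p) − e·p]·Δt with Δt = 1.
t = 1: p = 0.46500 + (+0.11458) = 0.57958
t = 2: p = 0.57958 + (+0.10031) = 0.67988
t = 3: p = 0.67988 + (+0.07402) = 0.75391
t = 4: p = 0.75391 + (+0.04637) = 0.80027
t = 5: p = 0.80027 + (+0.02547) = 0.82574

0.826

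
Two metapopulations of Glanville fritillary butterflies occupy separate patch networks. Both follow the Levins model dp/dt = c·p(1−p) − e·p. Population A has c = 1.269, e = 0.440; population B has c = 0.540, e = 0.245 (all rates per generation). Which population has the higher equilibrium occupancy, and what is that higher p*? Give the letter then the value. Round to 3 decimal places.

A: p*_A = 1 − 0.440/1.269 = 0.6533.
B: p*_B = 1 − 0.245/0.540 = 0.5463.
A is higher at 0.6533.

A, 0.653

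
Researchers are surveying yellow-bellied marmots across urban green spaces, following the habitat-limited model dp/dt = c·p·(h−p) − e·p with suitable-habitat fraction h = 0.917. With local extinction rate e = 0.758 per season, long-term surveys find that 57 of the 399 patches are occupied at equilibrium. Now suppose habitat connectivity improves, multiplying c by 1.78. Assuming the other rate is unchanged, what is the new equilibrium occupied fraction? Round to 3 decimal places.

0.482

Observed p* = 57/399 = 0.14286.
Balance c(h−p*) = e gives c = e/(0.917 − 0.14286) = 0.758/0.77414 = 0.97915.
New p* = 0.917 − e/c = 0.917 − 0.75800/1.74289 = 0.48209.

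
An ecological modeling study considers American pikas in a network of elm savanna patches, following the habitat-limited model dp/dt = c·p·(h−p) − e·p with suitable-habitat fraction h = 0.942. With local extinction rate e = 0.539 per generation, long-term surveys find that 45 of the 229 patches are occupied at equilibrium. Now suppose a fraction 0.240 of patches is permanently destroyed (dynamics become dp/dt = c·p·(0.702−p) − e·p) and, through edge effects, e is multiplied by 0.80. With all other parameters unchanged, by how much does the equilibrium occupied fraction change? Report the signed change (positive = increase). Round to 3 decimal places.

Observed p* = 45/229 = 0.19651.
Balance c(h−p*) = e gives c = e/(0.942 − 0.19651) = 0.539/0.74549 = 0.72301.
New p* = 0.702 − e/c = 0.702 − 0.43120/0.72301 = 0.10560.
Δp* = 0.10560 − 0.19651 = -0.09091.

-0.091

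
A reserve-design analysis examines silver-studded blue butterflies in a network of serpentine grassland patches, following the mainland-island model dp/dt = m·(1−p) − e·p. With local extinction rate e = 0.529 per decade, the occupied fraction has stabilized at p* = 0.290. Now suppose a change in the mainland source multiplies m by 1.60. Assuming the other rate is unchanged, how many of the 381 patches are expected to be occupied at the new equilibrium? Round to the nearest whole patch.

Balance m(1−p*) = e·p* gives m = e·p*/(1−p*) = 0.529×0.29000/0.71000 = 0.21607.
New p* = m/(m+e) = 0.34571/(0.34571+0.52900) = 0.39523.
Expected occupied = 381 × 0.39523 = 150.58 ≈ 151.

151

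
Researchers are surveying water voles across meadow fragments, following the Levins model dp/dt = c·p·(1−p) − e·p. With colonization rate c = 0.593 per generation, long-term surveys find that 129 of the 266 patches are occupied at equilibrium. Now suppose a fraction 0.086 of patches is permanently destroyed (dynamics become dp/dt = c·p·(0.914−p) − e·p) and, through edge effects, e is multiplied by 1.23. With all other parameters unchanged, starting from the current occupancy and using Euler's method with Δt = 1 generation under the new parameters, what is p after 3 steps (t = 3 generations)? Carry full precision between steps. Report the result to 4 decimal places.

Observed p* = 129/266 = 0.48496.
Balance c(1−p*) = e gives e = 0.593×(1 − 0.48496) = 0.30542.
Starting from p₀ = 0.48496; update p ← p + (dp/dt)·Δt with the new parameters.
  1  |  dp/dt·Δt = -0.058799  |  p_1 = 0.426164
  2  |  dp/dt·Δt = -0.036810  |  p_2 = 0.389353
  3  |  dp/dt·Δt = -0.025132  |  p_3 = 0.364221

0.3642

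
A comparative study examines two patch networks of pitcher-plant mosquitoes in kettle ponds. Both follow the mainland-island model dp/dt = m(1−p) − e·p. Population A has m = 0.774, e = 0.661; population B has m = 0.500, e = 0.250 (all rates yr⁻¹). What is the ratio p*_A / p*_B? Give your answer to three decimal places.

A: p*_A = m/(m+e) = 0.774/1.4350 = 0.5394.
B: p*_B = 0.500/0.7500 = 0.6667.
p*_A / p*_B = 0.5394/0.6667 = 0.8091.

0.809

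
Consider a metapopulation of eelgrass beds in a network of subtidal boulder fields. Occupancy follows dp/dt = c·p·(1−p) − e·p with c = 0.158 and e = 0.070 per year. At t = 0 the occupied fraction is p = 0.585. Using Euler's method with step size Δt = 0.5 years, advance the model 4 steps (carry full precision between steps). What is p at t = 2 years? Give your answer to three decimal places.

0.580

Update rule: p ← p + [c·p·(1−p) − e·p]·Δt with Δt = 0.5.
step 1: Δp = -0.00130, p = 0.58370
step 2: Δp = -0.00123, p = 0.58247
step 3: Δp = -0.00117, p = 0.58130
step 4: Δp = -0.00112, p = 0.58018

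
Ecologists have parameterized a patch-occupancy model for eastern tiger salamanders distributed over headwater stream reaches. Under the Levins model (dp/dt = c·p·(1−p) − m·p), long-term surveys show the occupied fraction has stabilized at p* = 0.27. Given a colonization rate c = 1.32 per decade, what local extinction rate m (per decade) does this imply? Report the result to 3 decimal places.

At equilibrium c(1−p*) = m.
m = 1.32 × (1 − 0.27) = 1.32 × 0.7300 = 0.9636.

0.964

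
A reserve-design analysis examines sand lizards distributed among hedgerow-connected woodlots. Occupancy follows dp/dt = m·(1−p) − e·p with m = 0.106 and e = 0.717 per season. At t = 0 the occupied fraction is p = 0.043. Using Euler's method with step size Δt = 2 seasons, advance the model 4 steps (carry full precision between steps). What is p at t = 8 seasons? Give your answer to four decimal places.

0.1139

Update rule: p ← p + [m·(1−p) − e·p]·Δt with Δt = 2.
t = 2: p = 0.04300 + (+0.14122) = 0.18422
t = 4: p = 0.18422 + (-0.09123) = 0.09299
t = 6: p = 0.09299 + (+0.05893) = 0.15193
t = 8: p = 0.15193 + (-0.03807) = 0.11386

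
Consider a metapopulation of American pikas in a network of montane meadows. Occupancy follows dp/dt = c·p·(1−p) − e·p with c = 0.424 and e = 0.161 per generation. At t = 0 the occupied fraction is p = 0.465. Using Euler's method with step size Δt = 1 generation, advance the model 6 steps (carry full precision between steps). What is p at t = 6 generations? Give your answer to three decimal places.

0.586

Update rule: p ← p + [c·p·(1−p) − e·p]·Δt with Δt = 1.
step 1: Δp = +0.03062, p = 0.49562
step 2: Δp = +0.02620, p = 0.52181
step 3: Δp = +0.02179, p = 0.54360
step 4: Δp = +0.01767, p = 0.56127
step 5: Δp = +0.01404, p = 0.57532
step 6: Δp = +0.01097, p = 0.58629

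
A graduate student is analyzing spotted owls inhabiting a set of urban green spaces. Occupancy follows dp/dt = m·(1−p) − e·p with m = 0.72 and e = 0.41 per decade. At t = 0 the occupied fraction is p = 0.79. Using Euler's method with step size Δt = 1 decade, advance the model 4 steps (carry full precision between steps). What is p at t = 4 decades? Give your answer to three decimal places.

Update rule: p ← p + [m·(1−p) − e·p]·Δt with Δt = 1.
  1  |  dp/dt·Δt = -0.172700  |  p_1 = 0.617300
  2  |  dp/dt·Δt = +0.022451  |  p_2 = 0.639751
  3  |  dp/dt·Δt = -0.002919  |  p_3 = 0.636832
  4  |  dp/dt·Δt = +0.000379  |  p_4 = 0.637212

0.637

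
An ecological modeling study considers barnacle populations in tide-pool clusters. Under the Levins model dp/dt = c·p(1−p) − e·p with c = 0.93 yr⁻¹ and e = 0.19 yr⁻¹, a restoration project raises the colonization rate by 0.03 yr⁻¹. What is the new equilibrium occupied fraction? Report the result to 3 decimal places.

Before: p* = 1 − 0.19/0.93 = 0.7957.
After the change, c = 0.96, e = 0.19, so p* = 1 − 0.19/0.96 = 0.8021.

0.802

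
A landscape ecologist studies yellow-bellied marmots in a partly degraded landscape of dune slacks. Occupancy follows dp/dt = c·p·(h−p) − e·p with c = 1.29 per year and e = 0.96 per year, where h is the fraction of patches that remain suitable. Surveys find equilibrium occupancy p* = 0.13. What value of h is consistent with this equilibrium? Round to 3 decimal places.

0.874

At equilibrium c(h−p*) = e, so h = p* + e/c.
h = 0.13 + 0.96/1.29 = 0.13 + 0.7442 = 0.8742.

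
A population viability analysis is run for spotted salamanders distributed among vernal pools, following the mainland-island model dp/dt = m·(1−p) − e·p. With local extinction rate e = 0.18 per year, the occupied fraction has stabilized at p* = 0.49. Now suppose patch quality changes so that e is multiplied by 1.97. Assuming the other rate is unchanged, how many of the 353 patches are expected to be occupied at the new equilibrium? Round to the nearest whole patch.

Balance m(1−p*) = e·p* gives m = e·p*/(1−p*) = 0.18×0.49000/0.51000 = 0.17294.
New p* = m/(m+e) = 0.17294/(0.17294+0.35460) = 0.32782.
Expected occupied = 353 × 0.32782 = 115.72 ≈ 116.

116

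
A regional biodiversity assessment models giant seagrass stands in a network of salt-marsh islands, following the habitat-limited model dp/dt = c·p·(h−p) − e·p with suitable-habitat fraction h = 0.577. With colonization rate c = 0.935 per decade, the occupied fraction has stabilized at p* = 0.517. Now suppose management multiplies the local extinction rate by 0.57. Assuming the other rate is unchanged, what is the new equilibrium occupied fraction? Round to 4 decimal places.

0.5428

Balance c(h−p*) = e gives e = 0.935×(0.577 − 0.51700) = 0.05610.
New p* = 0.577 − e/c = 0.577 − 0.03198/0.93500 = 0.54280.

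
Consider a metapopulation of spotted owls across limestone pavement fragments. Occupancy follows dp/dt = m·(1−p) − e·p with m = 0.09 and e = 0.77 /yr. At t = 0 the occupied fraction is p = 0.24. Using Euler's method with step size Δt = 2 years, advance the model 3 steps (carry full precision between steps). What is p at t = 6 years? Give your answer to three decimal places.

0.054

Update rule: p ← p + [m·(1−p) − e·p]·Δt with Δt = 2.
p: 0.24000 → 0.00720  (Δp = -0.23280)
p: 0.00720 → 0.17482  (Δp = +0.16762)
p: 0.17482 → 0.05413  (Δp = -0.12068)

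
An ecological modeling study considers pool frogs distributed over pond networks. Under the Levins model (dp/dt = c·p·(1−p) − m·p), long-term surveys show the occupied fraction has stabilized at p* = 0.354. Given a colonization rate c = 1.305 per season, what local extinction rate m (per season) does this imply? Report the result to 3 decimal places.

0.843

At equilibrium c(1−p*) = m.
m = 1.305 × (1 − 0.354) = 1.305 × 0.6460 = 0.8430.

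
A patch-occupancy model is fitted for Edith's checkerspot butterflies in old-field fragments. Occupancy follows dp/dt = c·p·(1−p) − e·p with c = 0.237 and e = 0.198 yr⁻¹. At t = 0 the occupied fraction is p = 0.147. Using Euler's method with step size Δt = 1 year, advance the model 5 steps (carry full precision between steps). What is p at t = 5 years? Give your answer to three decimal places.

0.150

Update rule: p ← p + [c·p·(1−p) − e·p]·Δt with Δt = 1.
p: 0.14700 → 0.14761  (Δp = +0.00061)
p: 0.14761 → 0.14820  (Δp = +0.00059)
p: 0.14820 → 0.14878  (Δp = +0.00057)
p: 0.14878 → 0.14934  (Δp = +0.00056)
p: 0.14934 → 0.14987  (Δp = +0.00054)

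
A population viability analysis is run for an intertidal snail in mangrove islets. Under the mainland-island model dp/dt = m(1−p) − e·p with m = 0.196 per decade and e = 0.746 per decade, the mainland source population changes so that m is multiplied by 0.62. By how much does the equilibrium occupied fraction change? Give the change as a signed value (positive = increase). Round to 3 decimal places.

Before: p* = 0.196/(0.196+0.746) = 0.2081.
After: m = 0.12152, e = 0.746; p* = 0.12152/0.8675 = 0.1401.
Δp* = 0.1401 − 0.2081 = -0.0680.

-0.068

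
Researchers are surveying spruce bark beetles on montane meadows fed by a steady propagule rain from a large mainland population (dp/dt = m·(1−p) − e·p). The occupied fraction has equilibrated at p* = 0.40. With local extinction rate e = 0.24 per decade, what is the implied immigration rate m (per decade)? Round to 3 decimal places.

0.160

At equilibrium m(1−p*) = e·p*, so m = e·p*/(1−p*).
m = 0.24 × 0.40 / 0.6000 = 0.0960/0.6000 = 0.1600.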